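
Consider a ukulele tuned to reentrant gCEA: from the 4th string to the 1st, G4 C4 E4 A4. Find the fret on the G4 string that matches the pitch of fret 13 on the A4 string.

A4 at fret 13 is A4 + 13 semitones = A#5.
The open G4 string is 2 semitones below the open A4, so the same pitch on the G4 string lies at fret 13 + 2 = 15.

15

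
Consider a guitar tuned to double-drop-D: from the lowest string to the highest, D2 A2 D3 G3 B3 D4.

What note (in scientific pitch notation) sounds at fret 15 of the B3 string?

D5

B3 is MIDI 59. Adding 15 gives 74, which is D5.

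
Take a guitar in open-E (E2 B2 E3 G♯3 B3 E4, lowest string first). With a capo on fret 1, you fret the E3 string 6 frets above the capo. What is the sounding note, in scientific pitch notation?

B3

The capo raises the open E3 by 1 semitone to F3; fretting 6 more gives E3 + 1 + 6 = E3 + 7 semitones = B3.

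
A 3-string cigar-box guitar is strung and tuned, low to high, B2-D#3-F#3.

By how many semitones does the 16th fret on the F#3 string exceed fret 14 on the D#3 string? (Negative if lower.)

5 semitones

F#3 at fret 16 → A#4 (MIDI 70); D#3 at fret 14 → F4 (MIDI 65).
70 − 65 = 5, so the two pitches are 5 semitones apart.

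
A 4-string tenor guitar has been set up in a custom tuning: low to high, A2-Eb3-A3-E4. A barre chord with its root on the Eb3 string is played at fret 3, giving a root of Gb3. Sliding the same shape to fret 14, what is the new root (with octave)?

Moving from fret 3 to fret 14 shifts the root by 11 semitones.
Gb3 up 11 semitones is F4.

F4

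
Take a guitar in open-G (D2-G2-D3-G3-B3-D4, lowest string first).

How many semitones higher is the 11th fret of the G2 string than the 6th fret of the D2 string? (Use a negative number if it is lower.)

G2 at fret 11 → F#3 (MIDI 54); D2 at fret 6 → G#2 (MIDI 44).
54 − 44 = 10, so the two pitches are 10 semitones apart.

10 semitones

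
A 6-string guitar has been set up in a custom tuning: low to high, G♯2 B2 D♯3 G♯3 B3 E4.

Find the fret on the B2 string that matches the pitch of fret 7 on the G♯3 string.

G♯3 at fret 7 is G♯3 + 7 semitones = D♯4.
The open B2 string is 9 semitones below the open G♯3, so the same pitch on the B2 string lies at fret 7 + 9 = 16.

16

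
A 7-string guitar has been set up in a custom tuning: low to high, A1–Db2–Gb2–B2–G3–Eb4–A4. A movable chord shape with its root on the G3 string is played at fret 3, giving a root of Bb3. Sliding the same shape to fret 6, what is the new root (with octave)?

Db4

Moving from fret 3 to fret 6 shifts the root by 3 semitones.
Bb3 up 3 semitones is Db4.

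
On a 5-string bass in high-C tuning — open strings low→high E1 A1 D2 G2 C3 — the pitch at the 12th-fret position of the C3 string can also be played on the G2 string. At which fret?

Fret 12 on C3 is MIDI 48 + 12 = 60 (C4). On the G2 string (open MIDI 43), that pitch is 60 − 43 = fret 17.

17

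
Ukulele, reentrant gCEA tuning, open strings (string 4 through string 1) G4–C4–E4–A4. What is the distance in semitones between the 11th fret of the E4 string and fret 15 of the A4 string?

E4 at fret 11 → D#5 (MIDI 75); A4 at fret 15 → C6 (MIDI 84).
75 − 84 = -9, so the two pitches are 9 semitones apart, with C6 the higher.

9 semitones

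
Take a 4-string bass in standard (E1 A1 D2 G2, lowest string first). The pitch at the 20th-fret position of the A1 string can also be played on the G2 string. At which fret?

10

A1 at fret 20 is A1 + 20 semitones = F3.
The open G2 string is 10 semitones above the open A1, so the same pitch on the G2 string lies at fret 20 − 10 = 10.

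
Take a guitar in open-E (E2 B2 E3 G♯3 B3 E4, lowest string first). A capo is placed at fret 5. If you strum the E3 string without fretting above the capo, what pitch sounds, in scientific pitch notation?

A3

The capo raises the open E3 by 5 semitones to A3; fretting 0 more gives E3 + 5 + 0 = E3 + 5 semitones = A3.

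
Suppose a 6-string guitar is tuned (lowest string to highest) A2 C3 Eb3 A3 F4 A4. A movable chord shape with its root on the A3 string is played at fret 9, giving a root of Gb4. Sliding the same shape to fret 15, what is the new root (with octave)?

Moving from fret 9 to fret 15 shifts the root by 6 semitones.
Gb4 up 6 semitones is C5.

C5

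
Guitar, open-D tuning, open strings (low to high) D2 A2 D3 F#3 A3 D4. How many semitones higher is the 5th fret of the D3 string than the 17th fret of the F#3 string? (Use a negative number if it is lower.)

D3 at fret 5 → G3 (MIDI 55); F#3 at fret 17 → B4 (MIDI 71).
55 − 71 = -16, so the two pitches are 16 semitones apart.

-16 semitones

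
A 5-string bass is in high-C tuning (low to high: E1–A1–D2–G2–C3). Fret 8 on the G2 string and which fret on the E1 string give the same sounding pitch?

23

G2 at fret 8 is G2 + 8 semitones = D#3.
The open E1 string is 15 semitones below the open G2, so the same pitch on the E1 string lies at fret 8 + 15 = 23.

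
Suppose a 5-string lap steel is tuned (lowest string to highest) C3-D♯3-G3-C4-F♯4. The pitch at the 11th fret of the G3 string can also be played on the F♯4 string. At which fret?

G3 at fret 11 is G3 + 11 semitones = F♯4.
The open F♯4 string is 11 semitones above the open G3, so the same pitch on the F♯4 string lies at fret 11 − 11 = 0.

0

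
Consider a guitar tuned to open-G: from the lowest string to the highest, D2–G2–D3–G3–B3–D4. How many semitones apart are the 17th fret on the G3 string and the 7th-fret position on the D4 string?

3 semitones

G3 at fret 17 → C5 (MIDI 72); D4 at fret 7 → A4 (MIDI 69).
72 − 69 = 3, so the two pitches are 3 semitones apart, with C5 the higher.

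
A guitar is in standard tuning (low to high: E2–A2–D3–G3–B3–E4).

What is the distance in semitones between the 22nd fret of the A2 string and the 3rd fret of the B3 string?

5 semitones

A2 at fret 22 → G4 (MIDI 67); B3 at fret 3 → D4 (MIDI 62).
67 − 62 = 5, so the two pitches are 5 semitones apart, with G4 the higher.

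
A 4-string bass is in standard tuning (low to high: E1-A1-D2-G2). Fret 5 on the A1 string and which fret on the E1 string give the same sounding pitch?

10

Fret 5 on A1 is MIDI 33 + 5 = 38 (D2). On the E1 string (open MIDI 28), that pitch is 38 − 28 = fret 10.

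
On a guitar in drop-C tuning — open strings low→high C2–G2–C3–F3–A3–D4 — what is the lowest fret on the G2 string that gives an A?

From G2, count semitones up the chromatic scale until reaching A: G–G#–A — 2 steps.

2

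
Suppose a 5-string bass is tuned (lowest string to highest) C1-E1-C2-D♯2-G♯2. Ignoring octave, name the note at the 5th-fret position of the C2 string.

F

Each fret is one semitone, so C2 + 5 = F.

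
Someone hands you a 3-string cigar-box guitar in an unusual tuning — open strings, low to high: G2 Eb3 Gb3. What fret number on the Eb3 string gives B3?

8

B3 is 8 semitones above the open Eb3 (Eb–E–F–Gb–G–Ab–A–Bb–B), so it sits at fret 8.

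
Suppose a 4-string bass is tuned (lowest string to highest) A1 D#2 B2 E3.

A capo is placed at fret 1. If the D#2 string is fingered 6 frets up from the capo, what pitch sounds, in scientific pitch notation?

The capo raises the open D#2 by 1 semitone to E2; fretting 6 more gives D#2 + 1 + 6 = D#2 + 7 semitones = A#2.

A#2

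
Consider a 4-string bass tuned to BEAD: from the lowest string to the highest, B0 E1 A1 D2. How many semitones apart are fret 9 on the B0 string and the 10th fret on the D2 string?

B0 at fret 9 → G#1 (MIDI 32); D2 at fret 10 → C3 (MIDI 48).
32 − 48 = -16, so the two pitches are 16 semitones apart, with C3 the higher.

16 semitones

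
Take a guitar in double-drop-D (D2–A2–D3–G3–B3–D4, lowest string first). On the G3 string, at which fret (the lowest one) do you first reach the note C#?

From G3, count semitones up the chromatic scale until reaching C#: G–G#–A–A#–B–C–C# — 6 steps.

6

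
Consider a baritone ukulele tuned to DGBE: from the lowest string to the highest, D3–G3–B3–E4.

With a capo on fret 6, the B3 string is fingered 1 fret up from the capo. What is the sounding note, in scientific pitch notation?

F♯4

The capo raises the open B3 by 6 semitones to F4; fretting 1 more gives B3 + 6 + 1 = B3 + 7 semitones = F♯4.
(Also written G♭.)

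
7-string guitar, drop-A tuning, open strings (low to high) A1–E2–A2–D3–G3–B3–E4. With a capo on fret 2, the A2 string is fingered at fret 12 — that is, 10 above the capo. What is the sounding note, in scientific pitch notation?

The capo raises the open A2 by 2 semitones to B2; fretting 10 more gives A2 + 2 + 10 = A2 + 12 semitones = A3.

A3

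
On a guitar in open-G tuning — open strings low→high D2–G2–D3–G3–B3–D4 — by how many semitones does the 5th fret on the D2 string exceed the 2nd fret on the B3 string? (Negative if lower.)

D2 at fret 5 → G2 (MIDI 43); B3 at fret 2 → C#4 (MIDI 61).
43 − 61 = -18, so the two pitches are 18 semitones apart.

-18 semitones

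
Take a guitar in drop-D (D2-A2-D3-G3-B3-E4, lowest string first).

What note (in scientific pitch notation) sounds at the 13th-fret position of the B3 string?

Each fret is one semitone, so B3 + 13 = C5.

C5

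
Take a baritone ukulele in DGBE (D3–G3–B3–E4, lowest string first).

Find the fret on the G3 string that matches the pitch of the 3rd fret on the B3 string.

7

Fret 3 on B3 is MIDI 59 + 3 = 62 (D4). On the G3 string (open MIDI 55), that pitch is 62 − 55 = fret 7.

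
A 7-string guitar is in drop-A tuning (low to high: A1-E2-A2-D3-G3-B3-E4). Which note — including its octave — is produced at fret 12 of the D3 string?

Each fret is one semitone, so D3 + 12 = D4.

D4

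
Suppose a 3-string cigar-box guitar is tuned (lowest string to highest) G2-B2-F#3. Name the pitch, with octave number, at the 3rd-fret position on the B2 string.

D3

B2 is MIDI 47. Adding 3 gives 50, which is D3.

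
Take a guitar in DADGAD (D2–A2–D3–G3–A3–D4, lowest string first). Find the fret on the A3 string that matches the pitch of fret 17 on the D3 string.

10

Fret 17 on D3 is MIDI 50 + 17 = 67 (G4). On the A3 string (open MIDI 57), that pitch is 67 − 57 = fret 10.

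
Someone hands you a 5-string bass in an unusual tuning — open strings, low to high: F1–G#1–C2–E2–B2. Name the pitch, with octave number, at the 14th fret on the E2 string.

F#3

The open E2 string plus 14 semitones: E–F–F#–G–…–E–F–F#.
The walk passes from B into C once, so the octave number goes from 2 to 3.
(Equivalently spelled Gb3.)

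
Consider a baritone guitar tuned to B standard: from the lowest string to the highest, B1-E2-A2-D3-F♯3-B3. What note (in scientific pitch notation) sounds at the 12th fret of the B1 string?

B1 is MIDI 35. Adding 12 gives 47, which is B2.

B2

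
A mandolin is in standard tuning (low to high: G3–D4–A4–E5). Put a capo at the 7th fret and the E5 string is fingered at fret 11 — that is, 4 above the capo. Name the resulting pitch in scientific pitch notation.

D#6

The capo raises the open E5 by 7 semitones to B5; fretting 4 more gives E5 + 7 + 4 = E5 + 11 semitones = D#6.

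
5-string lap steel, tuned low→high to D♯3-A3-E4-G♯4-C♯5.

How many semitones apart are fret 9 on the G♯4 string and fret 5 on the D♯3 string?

21 semitones

G♯4 at fret 9 → F5 (MIDI 77); D♯3 at fret 5 → G♯3 (MIDI 56).
77 − 56 = 21, so the two pitches are 21 semitones apart, with F5 the higher.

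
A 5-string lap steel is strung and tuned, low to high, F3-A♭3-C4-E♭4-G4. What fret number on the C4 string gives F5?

F5 is 17 semitones above the open C4 (C–Db–D–Eb–…–Eb–E–F), so it sits at fret 17.

17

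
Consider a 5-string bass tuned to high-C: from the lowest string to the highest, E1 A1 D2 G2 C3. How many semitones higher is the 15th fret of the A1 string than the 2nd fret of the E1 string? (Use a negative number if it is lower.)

18 semitones

A1 at fret 15 → C3 (MIDI 48); E1 at fret 2 → F♯1 (MIDI 30).
48 − 30 = 18, so the two pitches are 18 semitones apart.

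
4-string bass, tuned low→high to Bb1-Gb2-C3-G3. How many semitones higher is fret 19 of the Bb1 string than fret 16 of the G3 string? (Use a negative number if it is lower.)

Bb1 at fret 19 → F3 (MIDI 53); G3 at fret 16 → B4 (MIDI 71).
53 − 71 = -18, so the two pitches are 18 semitones apart.

-18 semitones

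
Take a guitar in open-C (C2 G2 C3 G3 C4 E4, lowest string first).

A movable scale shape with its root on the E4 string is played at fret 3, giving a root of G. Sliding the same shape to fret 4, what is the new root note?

G#

Moving from fret 3 to fret 4 shifts the root by 1 semitone.
G up 1 semitone is G#.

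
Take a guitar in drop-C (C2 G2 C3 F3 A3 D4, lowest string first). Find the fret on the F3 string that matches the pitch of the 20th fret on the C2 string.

Fret 20 on C2 is MIDI 36 + 20 = 56 (G♯3). On the F3 string (open MIDI 53), that pitch is 56 − 53 = fret 3.

3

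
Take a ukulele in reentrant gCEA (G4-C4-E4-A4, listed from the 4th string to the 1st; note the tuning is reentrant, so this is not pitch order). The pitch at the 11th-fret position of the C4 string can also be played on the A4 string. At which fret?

C4 at fret 11 is C4 + 11 semitones = B4.
The open A4 string is 9 semitones above the open C4, so the same pitch on the A4 string lies at fret 11 − 9 = 2.

2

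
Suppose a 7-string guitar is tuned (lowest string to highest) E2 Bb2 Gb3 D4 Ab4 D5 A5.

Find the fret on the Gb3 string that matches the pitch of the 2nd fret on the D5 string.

Fret 2 on D5 is MIDI 74 + 2 = 76 (E5). On the Gb3 string (open MIDI 54), that pitch is 76 − 54 = fret 22.

22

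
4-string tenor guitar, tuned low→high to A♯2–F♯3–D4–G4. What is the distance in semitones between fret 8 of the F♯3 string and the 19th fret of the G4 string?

24 semitones

F♯3 at fret 8 → D4 (MIDI 62); G4 at fret 19 → D6 (MIDI 86).
62 − 86 = -24, so the two pitches are 24 semitones apart, with D6 the higher.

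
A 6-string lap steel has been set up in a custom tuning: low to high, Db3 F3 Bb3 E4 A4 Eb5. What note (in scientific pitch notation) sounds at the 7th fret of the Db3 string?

Ab3

The open Db3 string plus 7 semitones: Db–D–Eb–E–F–Gb–G–Ab.
No B→C boundary is crossed, so the octave stays at 3.
(Equivalently spelled G#3.)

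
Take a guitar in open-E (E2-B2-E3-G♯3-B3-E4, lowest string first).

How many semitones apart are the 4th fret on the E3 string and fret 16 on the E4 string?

E3 at fret 4 → G♯3 (MIDI 56); E4 at fret 16 → G♯5 (MIDI 80).
56 − 80 = -24, so the two pitches are 24 semitones apart, with G♯5 the higher.

24 semitones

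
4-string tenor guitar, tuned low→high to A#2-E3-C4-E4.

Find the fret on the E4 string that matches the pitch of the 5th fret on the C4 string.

1

C4 at fret 5 is C4 + 5 semitones = F4.
The open E4 string is 4 semitones above the open C4, so the same pitch on the E4 string lies at fret 5 − 4 = 1.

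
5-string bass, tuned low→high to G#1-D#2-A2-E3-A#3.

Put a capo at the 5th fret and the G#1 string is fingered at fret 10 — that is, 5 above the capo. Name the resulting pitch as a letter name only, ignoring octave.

The capo raises the open G#1 by 5 semitones to C#2; fretting 5 more gives G#1 + 5 + 5 = G#1 + 10 semitones, landing on F#.

F#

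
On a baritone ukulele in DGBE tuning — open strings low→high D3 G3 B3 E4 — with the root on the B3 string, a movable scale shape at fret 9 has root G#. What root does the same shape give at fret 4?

Moving from fret 9 to fret 4 shifts the root by -5 semitones.
G# down 5 semitones is D#.

D#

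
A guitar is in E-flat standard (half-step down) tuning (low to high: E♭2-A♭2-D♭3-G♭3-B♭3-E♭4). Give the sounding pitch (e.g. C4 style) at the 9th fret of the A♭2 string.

F3

The open A♭2 string plus 9 semitones: Ab–A–Bb–B–C–Db–D–Eb–E–F.
The walk passes from B into C once, so the octave number goes from 2 to 3.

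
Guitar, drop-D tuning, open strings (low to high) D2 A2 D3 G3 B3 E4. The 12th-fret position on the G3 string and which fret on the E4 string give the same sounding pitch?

3

Fret 12 on G3 is MIDI 55 + 12 = 67 (G4). On the E4 string (open MIDI 64), that pitch is 67 − 64 = fret 3.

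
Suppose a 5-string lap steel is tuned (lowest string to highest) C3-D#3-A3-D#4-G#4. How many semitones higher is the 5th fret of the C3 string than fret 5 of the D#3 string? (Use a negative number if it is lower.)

C3 at fret 5 → F3 (MIDI 53); D#3 at fret 5 → G#3 (MIDI 56).
53 − 56 = -3, so the two pitches are 3 semitones apart.

-3 semitones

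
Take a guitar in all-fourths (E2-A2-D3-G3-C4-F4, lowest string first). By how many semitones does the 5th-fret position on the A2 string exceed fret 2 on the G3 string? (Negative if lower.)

-7 semitones

A2 at fret 5 → D3 (MIDI 50); G3 at fret 2 → A3 (MIDI 57).
50 − 57 = -7, so the two pitches are 7 semitones apart.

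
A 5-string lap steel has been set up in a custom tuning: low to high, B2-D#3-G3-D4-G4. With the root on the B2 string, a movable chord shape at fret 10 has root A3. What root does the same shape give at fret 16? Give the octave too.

Moving from fret 10 to fret 16 shifts the root by 6 semitones.
A3 up 6 semitones is D#4.

D#4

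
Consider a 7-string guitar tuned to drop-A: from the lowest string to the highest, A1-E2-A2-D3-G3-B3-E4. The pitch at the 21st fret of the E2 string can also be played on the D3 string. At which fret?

11

E2 at fret 21 is E2 + 21 semitones = C#4.
The open D3 string is 10 semitones above the open E2, so the same pitch on the D3 string lies at fret 21 − 10 = 11.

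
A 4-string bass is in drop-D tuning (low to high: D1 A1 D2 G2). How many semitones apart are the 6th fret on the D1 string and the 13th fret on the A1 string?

14 semitones

D1 at fret 6 → G♯1 (MIDI 32); A1 at fret 13 → A♯2 (MIDI 46).
32 − 46 = -14, so the two pitches are 14 semitones apart, with A♯2 the higher.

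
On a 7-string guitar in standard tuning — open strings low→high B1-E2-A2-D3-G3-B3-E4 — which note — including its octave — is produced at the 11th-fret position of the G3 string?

F#4

The open G3 string plus 11 semitones: G–G#–A–A#–…–E–F–F#.
The walk passes from B into C once, so the octave number goes from 3 to 4.
(Equivalently spelled Gb4.)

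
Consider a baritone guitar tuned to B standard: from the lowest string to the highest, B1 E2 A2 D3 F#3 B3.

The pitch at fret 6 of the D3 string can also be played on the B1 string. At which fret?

Fret 6 on D3 is MIDI 50 + 6 = 56 (G#3). On the B1 string (open MIDI 35), that pitch is 56 − 35 = fret 21.

21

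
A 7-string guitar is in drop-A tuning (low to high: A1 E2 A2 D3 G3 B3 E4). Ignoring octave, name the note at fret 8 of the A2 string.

F

Each fret is one semitone, so A2 + 8 = F.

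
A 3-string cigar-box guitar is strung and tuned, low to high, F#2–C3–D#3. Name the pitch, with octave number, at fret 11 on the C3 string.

C3 is MIDI 48. Adding 11 gives 59, which is B3.

B3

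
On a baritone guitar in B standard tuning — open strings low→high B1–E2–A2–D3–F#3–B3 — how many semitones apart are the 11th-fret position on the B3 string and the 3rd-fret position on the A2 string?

22 semitones

B3 at fret 11 → A#4 (MIDI 70); A2 at fret 3 → C3 (MIDI 48).
70 − 48 = 22, so the two pitches are 22 semitones apart, with A#4 the higher.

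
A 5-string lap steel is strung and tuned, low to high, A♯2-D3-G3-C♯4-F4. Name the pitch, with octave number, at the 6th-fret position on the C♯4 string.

G4

C♯4 is MIDI 61. Adding 6 gives 67, which is G4.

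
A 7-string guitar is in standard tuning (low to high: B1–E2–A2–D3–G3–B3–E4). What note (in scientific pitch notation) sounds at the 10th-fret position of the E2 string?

The open E2 string plus 10 semitones: E–F–F#–G–…–C–C#–D.
The walk passes from B into C once, so the octave number goes from 2 to 3.

D3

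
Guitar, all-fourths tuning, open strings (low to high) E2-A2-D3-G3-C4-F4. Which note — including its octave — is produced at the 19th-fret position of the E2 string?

B3

E2 is MIDI 40. Adding 19 gives 59, which is B3.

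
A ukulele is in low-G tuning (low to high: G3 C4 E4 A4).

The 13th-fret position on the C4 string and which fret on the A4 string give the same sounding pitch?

Fret 13 on C4 is MIDI 60 + 13 = 73 (C#5). On the A4 string (open MIDI 69), that pitch is 73 − 69 = fret 4.

4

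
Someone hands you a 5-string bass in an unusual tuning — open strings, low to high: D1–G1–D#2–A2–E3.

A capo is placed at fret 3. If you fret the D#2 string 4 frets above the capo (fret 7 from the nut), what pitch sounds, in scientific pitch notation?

The capo raises the open D#2 by 3 semitones to F#2; fretting 4 more gives D#2 + 3 + 4 = D#2 + 7 semitones = A#2.

A#2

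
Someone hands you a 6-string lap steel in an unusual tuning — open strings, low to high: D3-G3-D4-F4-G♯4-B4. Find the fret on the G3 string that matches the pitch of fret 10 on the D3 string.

5

D3 at fret 10 is D3 + 10 semitones = C4.
The open G3 string is 5 semitones above the open D3, so the same pitch on the G3 string lies at fret 10 − 5 = 5.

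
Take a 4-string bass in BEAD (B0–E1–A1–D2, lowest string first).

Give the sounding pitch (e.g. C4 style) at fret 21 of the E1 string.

C♯3

The open E1 string plus 21 semitones: E–F–F#–G–…–B–C–C#.
The walk passes from B into C 2 times, so the octave number goes from 1 to 3.
(Equivalently spelled D♭3.)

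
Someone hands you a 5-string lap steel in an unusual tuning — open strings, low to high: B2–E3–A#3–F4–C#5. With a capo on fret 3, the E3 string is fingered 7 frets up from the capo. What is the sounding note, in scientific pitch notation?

The capo raises the open E3 by 3 semitones to G3; fretting 7 more gives E3 + 3 + 7 = E3 + 10 semitones = D4.

D4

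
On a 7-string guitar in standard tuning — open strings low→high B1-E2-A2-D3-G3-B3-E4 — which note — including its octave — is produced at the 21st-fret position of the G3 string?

Each fret is one semitone, so G3 + 21 = E5.

E5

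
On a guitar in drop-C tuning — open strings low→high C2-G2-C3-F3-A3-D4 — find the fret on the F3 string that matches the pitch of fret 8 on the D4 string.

Fret 8 on D4 is MIDI 62 + 8 = 70 (A#4). On the F3 string (open MIDI 53), that pitch is 70 − 53 = fret 17.

17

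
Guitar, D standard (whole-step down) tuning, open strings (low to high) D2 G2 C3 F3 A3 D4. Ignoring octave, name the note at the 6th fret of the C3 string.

F#

C3 is MIDI 48. Adding 6 gives 54; 54 mod 12 = 6, i.e. F#.
(Equivalently spelled Gb.)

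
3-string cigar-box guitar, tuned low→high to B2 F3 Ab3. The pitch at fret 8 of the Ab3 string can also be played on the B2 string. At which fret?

17

Ab3 at fret 8 is Ab3 + 8 semitones = E4.
The open B2 string is 9 semitones below the open Ab3, so the same pitch on the B2 string lies at fret 8 + 9 = 17.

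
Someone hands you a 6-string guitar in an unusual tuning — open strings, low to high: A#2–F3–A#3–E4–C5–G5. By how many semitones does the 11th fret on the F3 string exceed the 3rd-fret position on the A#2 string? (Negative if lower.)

15 semitones

F3 at fret 11 → E4 (MIDI 64); A#2 at fret 3 → C#3 (MIDI 49).
64 − 49 = 15, so the two pitches are 15 semitones apart.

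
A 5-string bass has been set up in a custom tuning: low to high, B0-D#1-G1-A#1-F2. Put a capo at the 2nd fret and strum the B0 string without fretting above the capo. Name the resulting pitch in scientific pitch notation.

C#1

The capo raises the open B0 by 2 semitones to C#1; fretting 0 more gives B0 + 2 + 0 = B0 + 2 semitones = C#1.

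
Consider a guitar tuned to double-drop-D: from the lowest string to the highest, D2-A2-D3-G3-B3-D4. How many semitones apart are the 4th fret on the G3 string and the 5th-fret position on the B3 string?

5 semitones

G3 at fret 4 → B3 (MIDI 59); B3 at fret 5 → E4 (MIDI 64).
59 − 64 = -5, so the two pitches are 5 semitones apart, with E4 the higher.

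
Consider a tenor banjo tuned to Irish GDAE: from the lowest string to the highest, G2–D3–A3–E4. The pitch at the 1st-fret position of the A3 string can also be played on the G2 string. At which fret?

15

A3 at fret 1 is A3 + 1 semitone = A#3.
The open G2 string is 14 semitones below the open A3, so the same pitch on the G2 string lies at fret 1 + 14 = 15.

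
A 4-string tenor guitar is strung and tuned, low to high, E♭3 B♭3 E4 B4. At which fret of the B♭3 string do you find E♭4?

5

E♭4 is 5 semitones above the open B♭3 (Bb–B–C–Db–D–Eb), so it sits at fret 5.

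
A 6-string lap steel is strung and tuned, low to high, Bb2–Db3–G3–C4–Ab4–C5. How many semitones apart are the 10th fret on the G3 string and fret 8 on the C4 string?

3 semitones

G3 at fret 10 → F4 (MIDI 65); C4 at fret 8 → Ab4 (MIDI 68).
65 − 68 = -3, so the two pitches are 3 semitones apart, with Ab4 the higher.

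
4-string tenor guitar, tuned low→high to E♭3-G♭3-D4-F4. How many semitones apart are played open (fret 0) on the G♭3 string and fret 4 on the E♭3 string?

G♭3 at fret 0 → G♭3 (MIDI 54); E♭3 at fret 4 → G3 (MIDI 55).
54 − 55 = -1, so the two pitches are 1 semitone apart, with G3 the higher.

1 semitone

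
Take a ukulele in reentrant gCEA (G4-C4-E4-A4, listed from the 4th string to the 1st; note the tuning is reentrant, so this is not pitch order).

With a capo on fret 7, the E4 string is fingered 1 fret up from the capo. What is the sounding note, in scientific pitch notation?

C5

The capo raises the open E4 by 7 semitones to B4; fretting 1 more gives E4 + 7 + 1 = E4 + 8 semitones = C5.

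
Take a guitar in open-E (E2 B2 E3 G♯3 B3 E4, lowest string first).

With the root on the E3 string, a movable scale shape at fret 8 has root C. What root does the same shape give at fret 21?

C♯

Moving from fret 8 to fret 21 shifts the root by 13 semitones.
C up 13 semitones is C♯.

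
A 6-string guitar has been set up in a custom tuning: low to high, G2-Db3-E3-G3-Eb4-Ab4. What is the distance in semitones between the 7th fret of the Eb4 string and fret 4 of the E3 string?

14 semitones

Eb4 at fret 7 → Bb4 (MIDI 70); E3 at fret 4 → Ab3 (MIDI 56).
70 − 56 = 14, so the two pitches are 14 semitones apart, with Bb4 the higher.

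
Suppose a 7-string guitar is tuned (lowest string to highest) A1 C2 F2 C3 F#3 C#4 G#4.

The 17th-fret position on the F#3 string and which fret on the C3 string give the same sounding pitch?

F#3 at fret 17 is F#3 + 17 semitones = B4.
The open C3 string is 6 semitones below the open F#3, so the same pitch on the C3 string lies at fret 17 + 6 = 23.

23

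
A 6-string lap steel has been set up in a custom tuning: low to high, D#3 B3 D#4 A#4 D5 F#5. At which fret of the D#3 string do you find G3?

4

G3 is 4 semitones above the open D#3 (D#–E–F–F#–G), so it sits at fret 4.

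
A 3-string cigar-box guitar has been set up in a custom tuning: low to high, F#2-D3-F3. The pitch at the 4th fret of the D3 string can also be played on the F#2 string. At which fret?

D3 at fret 4 is D3 + 4 semitones = F#3.
The open F#2 string is 8 semitones below the open D3, so the same pitch on the F#2 string lies at fret 4 + 8 = 12.

12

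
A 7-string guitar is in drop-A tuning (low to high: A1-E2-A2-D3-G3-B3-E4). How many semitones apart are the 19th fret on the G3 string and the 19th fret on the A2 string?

10 semitones

G3 at fret 19 → D5 (MIDI 74); A2 at fret 19 → E4 (MIDI 64).
74 − 64 = 10, so the two pitches are 10 semitones apart, with D5 the higher.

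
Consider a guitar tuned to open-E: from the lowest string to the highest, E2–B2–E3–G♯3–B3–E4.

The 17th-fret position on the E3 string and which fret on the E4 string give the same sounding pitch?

5

Fret 17 on E3 is MIDI 52 + 17 = 69 (A4). On the E4 string (open MIDI 64), that pitch is 69 − 64 = fret 5.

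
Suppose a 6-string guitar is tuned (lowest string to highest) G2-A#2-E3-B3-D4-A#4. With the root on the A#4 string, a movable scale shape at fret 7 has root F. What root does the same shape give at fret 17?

Moving from fret 7 to fret 17 shifts the root by 10 semitones.
F up 10 semitones is D#.

D#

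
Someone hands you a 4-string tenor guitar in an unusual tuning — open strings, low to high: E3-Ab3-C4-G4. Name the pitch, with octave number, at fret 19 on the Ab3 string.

Eb5

Each fret is one semitone, so Ab3 + 19 = Eb5.
(Equivalently spelled D#5.)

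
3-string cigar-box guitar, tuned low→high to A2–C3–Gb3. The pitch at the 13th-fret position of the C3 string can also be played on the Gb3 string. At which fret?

C3 at fret 13 is C3 + 13 semitones = Db4.
The open Gb3 string is 6 semitones above the open C3, so the same pitch on the Gb3 string lies at fret 13 − 6 = 7.

7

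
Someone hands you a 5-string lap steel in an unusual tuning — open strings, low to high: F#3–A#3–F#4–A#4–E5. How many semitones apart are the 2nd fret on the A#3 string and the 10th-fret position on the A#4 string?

A#3 at fret 2 → C4 (MIDI 60); A#4 at fret 10 → G#5 (MIDI 80).
60 − 80 = -20, so the two pitches are 20 semitones apart, with G#5 the higher.

20 semitones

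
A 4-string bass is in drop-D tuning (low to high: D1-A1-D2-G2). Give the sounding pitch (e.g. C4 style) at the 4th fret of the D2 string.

The open D2 string plus 4 semitones: D–D#–E–F–F#.
No B→C boundary is crossed, so the octave stays at 2.

F♯2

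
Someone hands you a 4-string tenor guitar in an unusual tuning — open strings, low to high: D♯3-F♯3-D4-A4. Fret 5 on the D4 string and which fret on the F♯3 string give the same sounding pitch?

13

Fret 5 on D4 is MIDI 62 + 5 = 67 (G4). On the F♯3 string (open MIDI 54), that pitch is 67 − 54 = fret 13.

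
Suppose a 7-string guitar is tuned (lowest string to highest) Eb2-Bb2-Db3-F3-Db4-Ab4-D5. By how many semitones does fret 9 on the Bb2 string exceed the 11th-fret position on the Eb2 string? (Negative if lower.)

5 semitones

Bb2 at fret 9 → G3 (MIDI 55); Eb2 at fret 11 → D3 (MIDI 50).
55 − 50 = 5, so the two pitches are 5 semitones apart.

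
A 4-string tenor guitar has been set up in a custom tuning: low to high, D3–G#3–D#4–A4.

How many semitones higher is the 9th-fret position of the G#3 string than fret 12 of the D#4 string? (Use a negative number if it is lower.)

G#3 at fret 9 → F4 (MIDI 65); D#4 at fret 12 → D#5 (MIDI 75).
65 − 75 = -10, so the two pitches are 10 semitones apart.

-10 semitones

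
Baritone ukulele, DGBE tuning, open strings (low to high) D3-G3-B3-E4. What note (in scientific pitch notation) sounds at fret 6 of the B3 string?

F4

B3 is MIDI 59. Adding 6 gives 65, which is F4.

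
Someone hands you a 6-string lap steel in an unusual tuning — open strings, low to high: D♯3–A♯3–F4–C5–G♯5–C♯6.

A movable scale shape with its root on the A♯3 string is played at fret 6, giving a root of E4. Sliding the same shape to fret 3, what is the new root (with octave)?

Moving from fret 6 to fret 3 shifts the root by -3 semitones.
E4 down 3 semitones is C♯4.

C♯4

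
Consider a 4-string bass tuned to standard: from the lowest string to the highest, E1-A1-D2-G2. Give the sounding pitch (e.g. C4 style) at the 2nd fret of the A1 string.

A1 is MIDI 33. Adding 2 gives 35, which is B1.

B1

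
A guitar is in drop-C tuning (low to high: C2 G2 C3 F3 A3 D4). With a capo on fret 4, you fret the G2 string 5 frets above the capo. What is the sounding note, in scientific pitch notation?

E3

The capo raises the open G2 by 4 semitones to B2; fretting 5 more gives G2 + 4 + 5 = G2 + 9 semitones = E3.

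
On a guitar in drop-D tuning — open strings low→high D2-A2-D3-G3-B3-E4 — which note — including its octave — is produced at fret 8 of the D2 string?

Each fret is one semitone, so D2 + 8 = A♯2.

A♯2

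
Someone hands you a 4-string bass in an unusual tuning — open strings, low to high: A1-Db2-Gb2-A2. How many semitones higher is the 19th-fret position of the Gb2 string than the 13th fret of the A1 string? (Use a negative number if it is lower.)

15 semitones

Gb2 at fret 19 → Db4 (MIDI 61); A1 at fret 13 → Bb2 (MIDI 46).
61 − 46 = 15, so the two pitches are 15 semitones apart.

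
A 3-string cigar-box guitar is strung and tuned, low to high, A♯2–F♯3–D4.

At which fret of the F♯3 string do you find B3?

5

B3 is 5 semitones above the open F♯3 (F#–G–G#–A–A#–B), so it sits at fret 5.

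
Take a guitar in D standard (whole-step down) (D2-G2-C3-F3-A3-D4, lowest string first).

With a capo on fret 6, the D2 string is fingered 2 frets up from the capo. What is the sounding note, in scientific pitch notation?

A♯2

The capo raises the open D2 by 6 semitones to G♯2; fretting 2 more gives D2 + 6 + 2 = D2 + 8 semitones = A♯2.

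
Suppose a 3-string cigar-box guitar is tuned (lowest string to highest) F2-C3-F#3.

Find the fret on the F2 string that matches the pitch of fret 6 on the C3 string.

13

C3 at fret 6 is C3 + 6 semitones = F#3.
The open F2 string is 7 semitones below the open C3, so the same pitch on the F2 string lies at fret 6 + 7 = 13.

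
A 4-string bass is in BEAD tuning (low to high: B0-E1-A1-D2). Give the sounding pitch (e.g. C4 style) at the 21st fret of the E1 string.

Each fret is one semitone, so E1 + 21 = C♯3.
(Equivalently spelled D♭3.)

C♯3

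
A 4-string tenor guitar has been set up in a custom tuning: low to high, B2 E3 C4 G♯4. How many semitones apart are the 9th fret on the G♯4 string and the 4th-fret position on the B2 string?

G♯4 at fret 9 → F5 (MIDI 77); B2 at fret 4 → D♯3 (MIDI 51).
77 − 51 = 26, so the two pitches are 26 semitones apart, with F5 the higher.

26 semitones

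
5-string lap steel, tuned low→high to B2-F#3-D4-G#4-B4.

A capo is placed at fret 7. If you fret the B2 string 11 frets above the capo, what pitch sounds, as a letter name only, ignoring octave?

The capo raises the open B2 by 7 semitones to F#3; fretting 11 more gives B2 + 7 + 11 = B2 + 18 semitones, landing on F.

F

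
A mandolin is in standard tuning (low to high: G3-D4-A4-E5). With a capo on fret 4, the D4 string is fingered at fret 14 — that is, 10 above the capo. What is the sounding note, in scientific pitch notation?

E5

The capo raises the open D4 by 4 semitones to F♯4; fretting 10 more gives D4 + 4 + 10 = D4 + 14 semitones = E5.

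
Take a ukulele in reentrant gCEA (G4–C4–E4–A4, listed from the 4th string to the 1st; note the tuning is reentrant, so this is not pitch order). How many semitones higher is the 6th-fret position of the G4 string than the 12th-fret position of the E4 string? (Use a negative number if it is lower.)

-3 semitones

G4 at fret 6 → C#5 (MIDI 73); E4 at fret 12 → E5 (MIDI 76).
73 − 76 = -3, so the two pitches are 3 semitones apart.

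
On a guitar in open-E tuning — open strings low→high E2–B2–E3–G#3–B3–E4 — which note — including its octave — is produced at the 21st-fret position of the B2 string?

The open B2 string plus 21 semitones: B–C–C#–D–…–F#–G–G#.
The walk passes from B into C 2 times, so the octave number goes from 2 to 4.
(Equivalently spelled Ab4.)

G#4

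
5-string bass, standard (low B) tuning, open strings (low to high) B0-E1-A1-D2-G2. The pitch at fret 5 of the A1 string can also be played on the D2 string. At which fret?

0

A1 at fret 5 is A1 + 5 semitones = D2.
The open D2 string is 5 semitones above the open A1, so the same pitch on the D2 string lies at fret 5 − 5 = 0.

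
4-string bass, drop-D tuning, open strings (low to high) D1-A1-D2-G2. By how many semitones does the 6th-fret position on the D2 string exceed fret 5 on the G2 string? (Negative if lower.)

D2 at fret 6 → G♯2 (MIDI 44); G2 at fret 5 → C3 (MIDI 48).
44 − 48 = -4, so the two pitches are 4 semitones apart.

-4 semitones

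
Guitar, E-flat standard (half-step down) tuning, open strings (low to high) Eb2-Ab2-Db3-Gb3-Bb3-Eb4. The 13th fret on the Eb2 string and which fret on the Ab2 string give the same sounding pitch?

Eb2 at fret 13 is Eb2 + 13 semitones = E3.
The open Ab2 string is 5 semitones above the open Eb2, so the same pitch on the Ab2 string lies at fret 13 − 5 = 8.

8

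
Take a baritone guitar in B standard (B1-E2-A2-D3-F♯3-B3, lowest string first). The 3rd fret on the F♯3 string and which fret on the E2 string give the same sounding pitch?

17

Fret 3 on F♯3 is MIDI 54 + 3 = 57 (A3). On the E2 string (open MIDI 40), that pitch is 57 − 40 = fret 17.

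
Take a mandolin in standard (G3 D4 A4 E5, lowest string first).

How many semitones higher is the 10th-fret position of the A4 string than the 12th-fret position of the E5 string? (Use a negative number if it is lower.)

-9 semitones

A4 at fret 10 → G5 (MIDI 79); E5 at fret 12 → E6 (MIDI 88).
79 − 88 = -9, so the two pitches are 9 semitones apart.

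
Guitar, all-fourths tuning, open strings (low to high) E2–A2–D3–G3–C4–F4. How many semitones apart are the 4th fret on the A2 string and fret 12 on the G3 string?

A2 at fret 4 → C♯3 (MIDI 49); G3 at fret 12 → G4 (MIDI 67).
49 − 67 = -18, so the two pitches are 18 semitones apart, with G4 the higher.

18 semitones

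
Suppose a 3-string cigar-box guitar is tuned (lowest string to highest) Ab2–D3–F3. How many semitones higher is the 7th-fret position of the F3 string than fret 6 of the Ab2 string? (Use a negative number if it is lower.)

F3 at fret 7 → C4 (MIDI 60); Ab2 at fret 6 → D3 (MIDI 50).
60 − 50 = 10, so the two pitches are 10 semitones apart.

10 semitones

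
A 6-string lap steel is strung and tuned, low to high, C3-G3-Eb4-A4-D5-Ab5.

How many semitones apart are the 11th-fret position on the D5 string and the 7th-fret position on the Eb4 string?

15 semitones

D5 at fret 11 → Db6 (MIDI 85); Eb4 at fret 7 → Bb4 (MIDI 70).
85 − 70 = 15, so the two pitches are 15 semitones apart, with Db6 the higher.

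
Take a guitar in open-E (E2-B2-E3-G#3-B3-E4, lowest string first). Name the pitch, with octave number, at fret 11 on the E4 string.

E4 is MIDI 64. Adding 11 gives 75, which is D#5.
(Equivalently spelled Eb5.)

D#5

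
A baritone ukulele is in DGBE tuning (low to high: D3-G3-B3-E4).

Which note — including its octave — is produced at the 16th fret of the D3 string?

Each fret is one semitone, so D3 + 16 = F#4.
(Equivalently spelled Gb4.)

F#4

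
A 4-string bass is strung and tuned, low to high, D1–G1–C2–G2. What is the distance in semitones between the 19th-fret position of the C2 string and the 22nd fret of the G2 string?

10 semitones

C2 at fret 19 → G3 (MIDI 55); G2 at fret 22 → F4 (MIDI 65).
55 − 65 = -10, so the two pitches are 10 semitones apart, with F4 the higher.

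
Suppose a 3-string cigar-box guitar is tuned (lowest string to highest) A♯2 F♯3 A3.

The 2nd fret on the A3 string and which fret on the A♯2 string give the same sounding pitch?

A3 at fret 2 is A3 + 2 semitones = B3.
The open A♯2 string is 11 semitones below the open A3, so the same pitch on the A♯2 string lies at fret 2 + 11 = 13.

13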